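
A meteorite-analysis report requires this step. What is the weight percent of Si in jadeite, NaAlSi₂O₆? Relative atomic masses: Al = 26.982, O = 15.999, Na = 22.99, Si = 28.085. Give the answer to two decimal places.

Molar mass of NaAlSi₂O₆: 1×22.99 + 1×26.982 + 2×28.085 + 6×15.999 = 202.136 g/mol.
Mass of Si per formula unit: 2 × 28.085 = 56.170 g.
Weight fraction Si = 56.170 / 202.136 = 0.2779.

27.79 mass %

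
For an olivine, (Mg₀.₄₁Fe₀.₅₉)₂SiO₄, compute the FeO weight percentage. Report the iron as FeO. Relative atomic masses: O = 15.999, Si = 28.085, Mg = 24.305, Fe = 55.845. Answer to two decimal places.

Molar mass of (Mg₀.₄₁Fe₀.₅₉)₂SiO₄ = 0.82·24.305 + 1.18·55.845 + 1·28.085 + 4·15.999 = 177.908 g/mol.
Each formula unit contains 1.18 Fe, equivalent to 1.18/1 = 1.1800 mol FeO.
M(FeO) = 1×55.845 + 1×15.999 = 71.844 g/mol.
Mass of FeO per formula unit = 1.1800 × 71.844 = 84.776 g.
FeO wt% = 84.776 / 177.908 × 100 = 47.65%.

47.65 wt%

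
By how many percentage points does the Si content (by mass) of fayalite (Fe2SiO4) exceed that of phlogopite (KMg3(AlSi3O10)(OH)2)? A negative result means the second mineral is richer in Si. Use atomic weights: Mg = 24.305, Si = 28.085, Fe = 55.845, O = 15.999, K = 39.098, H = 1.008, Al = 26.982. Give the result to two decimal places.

-6.41 percentage points

Si in Fe2SiO4: molar mass 203.771 g/mol; 1×28.085 = 28.085 g → 13.78 wt%.
Si in KMg3(AlSi3O10)(OH)2: molar mass 417.254 g/mol; 3×28.085 = 84.255 g → 20.19 wt%.
Difference = 13.78 − 20.19 = -6.41 percentage points.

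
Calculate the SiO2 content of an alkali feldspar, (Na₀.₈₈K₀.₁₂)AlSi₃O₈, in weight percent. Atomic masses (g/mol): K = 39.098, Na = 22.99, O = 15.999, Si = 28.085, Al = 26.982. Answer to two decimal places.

68.24 wt%

Molar mass of (Na₀.₈₈K₀.₁₂)AlSi₃O₈ = 0.88×22.99 + 0.12×39.098 + 1×26.982 + 3×28.085 + 8×15.999 = 264.152 g/mol.
Each formula unit contains 3 Si, equivalent to 3/1 = 3.0000 mol SiO2.
M(SiO2) = 1×28.085 + 2×15.999 = 60.083 g/mol.
Mass of SiO2 per formula unit = 3.0000 × 60.083 = 180.249 g.
SiO2 wt% = 180.249 / 264.152 × 100 = 68.24%.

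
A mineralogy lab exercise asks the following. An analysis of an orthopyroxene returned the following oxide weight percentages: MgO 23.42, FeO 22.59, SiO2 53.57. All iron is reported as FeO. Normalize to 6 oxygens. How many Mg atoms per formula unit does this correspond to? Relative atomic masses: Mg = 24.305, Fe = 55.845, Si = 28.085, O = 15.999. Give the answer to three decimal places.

1.302 Mg apfu

23.42 wt% MgO ÷ 40.304 g/mol = 0.58108 mol, giving 0.58108 Mg and 0.58108 O.
22.59 wt% FeO ÷ 71.844 g/mol = 0.31443 mol, giving 0.31443 Fe and 0.31443 O.
53.57 wt% SiO2 ÷ 60.083 g/mol = 0.89160 mol, giving 0.89160 Si and 1.78320 O.
Oxygen sums to 2.67871; scaling by 6/2.67871 = 2.23988 puts the formula on 6 O.
Mg: 0.58108 × 2.23988 = 1.302 atoms per formula unit.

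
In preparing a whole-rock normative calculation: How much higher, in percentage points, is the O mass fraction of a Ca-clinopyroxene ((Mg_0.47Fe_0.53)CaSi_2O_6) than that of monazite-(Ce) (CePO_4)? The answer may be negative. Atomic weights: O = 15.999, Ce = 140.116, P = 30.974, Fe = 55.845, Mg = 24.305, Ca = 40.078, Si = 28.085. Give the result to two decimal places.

13.93 percentage points

O in (Mg_0.47Fe_0.53)CaSi_2O_6: molar mass 233.263 g/mol; 6×15.999 = 95.994 g → 41.15 wt%.
O in CePO_4: molar mass 235.086 g/mol; 4×15.999 = 63.996 g → 27.22 wt%.
Difference = 41.15 − 27.22 = 13.93 percentage points.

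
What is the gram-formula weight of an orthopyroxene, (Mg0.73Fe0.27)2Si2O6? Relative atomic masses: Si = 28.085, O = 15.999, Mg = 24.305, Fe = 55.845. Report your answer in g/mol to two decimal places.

217.81 g/mol

M = 1.46(24.305) + 0.54(55.845) + 2(28.085) + 6(15.999)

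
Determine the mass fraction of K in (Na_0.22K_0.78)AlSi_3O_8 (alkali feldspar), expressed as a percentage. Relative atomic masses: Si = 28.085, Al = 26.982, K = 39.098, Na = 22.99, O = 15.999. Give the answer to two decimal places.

Formula mass = 0.22·22.99 + 0.78·39.098 + 1·26.982 + 3·28.085 + 8·15.999 = 274.783 g/mol, of which 30.496 g is K.
So K makes up 30.496/274.783 = 0.1110 of the mass, i.e. 11.10%.

11.10 mass %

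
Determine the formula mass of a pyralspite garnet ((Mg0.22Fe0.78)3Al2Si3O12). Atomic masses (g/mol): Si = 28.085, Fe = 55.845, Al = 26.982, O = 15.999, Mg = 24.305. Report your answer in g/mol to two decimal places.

Mg: 0.66 × 24.305 = 16.0413
Fe: 2.34 × 55.845 = 130.6773
Al: 2 × 26.982 = 53.9640
Si: 3 × 28.085 = 84.2550
O: 12 × 15.999 = 191.9880
Summing the contributions gives the formula mass.

476.93 g/mol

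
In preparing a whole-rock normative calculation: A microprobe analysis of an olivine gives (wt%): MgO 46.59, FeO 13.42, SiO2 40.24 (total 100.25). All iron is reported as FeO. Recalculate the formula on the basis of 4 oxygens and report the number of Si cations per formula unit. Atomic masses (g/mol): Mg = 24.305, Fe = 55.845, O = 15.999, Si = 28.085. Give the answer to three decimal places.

MgO (M=40.304): mol = 1.15596; Mg = 1.15596, O = 1.15596.
FeO (M=71.844): mol = 0.18679; Fe = 0.18679, O = 0.18679.
SiO2 (M=60.083): mol = 0.66974; Si = 0.66974, O = 1.33948.
ΣO = 2.68223; factor = 4/ΣO = 1.49130.
Si apfu = 0.66974 × 1.49130 = 0.999.

0.999 Si apfu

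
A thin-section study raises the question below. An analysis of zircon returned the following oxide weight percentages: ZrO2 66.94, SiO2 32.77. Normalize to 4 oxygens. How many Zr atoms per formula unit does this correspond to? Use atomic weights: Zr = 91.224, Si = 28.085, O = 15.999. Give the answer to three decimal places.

0.998 Zr apfu

ZrO2: 66.94/123.222 = 0.54325 mol → 0.54325 mol Zr, 1.08650 mol O.
SiO2: 32.77/60.083 = 0.54541 mol → 0.54541 mol Si, 1.09082 mol O.
Total oxygen = 2.17732 mol. Normalization factor = 4/2.17732 = 1.83712.
Zr per 4 O = 0.54325 × 1.83712 = 0.998.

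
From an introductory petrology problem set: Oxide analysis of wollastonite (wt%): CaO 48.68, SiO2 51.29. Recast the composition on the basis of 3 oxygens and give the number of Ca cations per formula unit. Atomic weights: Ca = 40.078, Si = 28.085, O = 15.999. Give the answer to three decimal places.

48.68 wt% CaO ÷ 56.077 g/mol = 0.86809 mol, giving 0.86809 Ca and 0.86809 O.
51.29 wt% SiO2 ÷ 60.083 g/mol = 0.85365 mol, giving 0.85365 Si and 1.70730 O.
Oxygen sums to 2.57539; scaling by 3/2.57539 = 1.16487 puts the formula on 3 O.
Ca: 0.86809 × 1.16487 = 1.011 atoms per formula unit.

1.011 Ca apfu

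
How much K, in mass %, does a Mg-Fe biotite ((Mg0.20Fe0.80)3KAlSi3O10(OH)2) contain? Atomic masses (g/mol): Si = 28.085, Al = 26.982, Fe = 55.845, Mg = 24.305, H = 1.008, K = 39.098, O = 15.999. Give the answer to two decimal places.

7.93 mass %

Molar mass of (Mg0.20Fe0.80)3KAlSi3O10(OH)2: 0.60*24.305 + 2.40*55.845 + 1*39.098 + 1*26.982 + 3*28.085 + 12*15.999 + 2*1.008 = 492.950 g/mol.
Mass of K per formula unit: 1 × 39.098 = 39.098 g.
Weight fraction K = 39.098 / 492.950 = 0.0793.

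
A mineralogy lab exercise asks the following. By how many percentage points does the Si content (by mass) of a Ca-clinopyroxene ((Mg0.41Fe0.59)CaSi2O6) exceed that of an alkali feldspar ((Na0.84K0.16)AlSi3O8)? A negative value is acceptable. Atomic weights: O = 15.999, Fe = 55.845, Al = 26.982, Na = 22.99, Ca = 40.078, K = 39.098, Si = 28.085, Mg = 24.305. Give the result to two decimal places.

-7.93 percentage points

First mineral: 56.170 g Si in 235.156 g formula = 23.89 wt% Si.
Second mineral: 84.255 g Si in 264.796 g formula = 31.82 wt% Si.
23.89% − 31.82% gives a difference of -7.93 percentage points.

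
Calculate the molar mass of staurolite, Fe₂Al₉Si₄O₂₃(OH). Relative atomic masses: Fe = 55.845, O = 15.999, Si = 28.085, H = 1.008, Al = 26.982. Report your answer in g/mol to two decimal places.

851.85 g/mol

The formula mass is the sum 2(55.845) + 9(26.982) + 4(28.085) + 24(15.999) + 1(1.008).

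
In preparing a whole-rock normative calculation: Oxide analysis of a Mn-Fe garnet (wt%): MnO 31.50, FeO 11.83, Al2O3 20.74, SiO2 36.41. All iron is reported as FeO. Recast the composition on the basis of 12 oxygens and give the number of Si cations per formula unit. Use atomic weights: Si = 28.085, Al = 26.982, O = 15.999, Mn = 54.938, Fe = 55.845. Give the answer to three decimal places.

MnO (M=70.937): mol = 0.44406; Mn = 0.44406, O = 0.44406.
FeO (M=71.844): mol = 0.16466; Fe = 0.16466, O = 0.16466.
Al2O3 (M=101.961): mol = 0.20341; Al = 0.40682, O = 0.61023.
SiO2 (M=60.083): mol = 0.60600; Si = 0.60600, O = 1.21200.
ΣO = 2.43095; factor = 12/ΣO = 4.93634.
Si apfu = 0.60600 × 4.93634 = 2.991.

2.991 Si apfu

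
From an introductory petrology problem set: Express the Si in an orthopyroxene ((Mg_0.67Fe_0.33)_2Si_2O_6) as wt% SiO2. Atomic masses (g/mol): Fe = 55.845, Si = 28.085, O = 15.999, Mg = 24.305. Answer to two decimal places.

Molar mass of (Mg_0.67Fe_0.33)_2Si_2O_6 = 1.34×24.305 + 0.66×55.845 + 2×28.085 + 6×15.999 = 221.590 g/mol.
Each formula unit contains 2 Si, equivalent to 2/1 = 2.0000 mol SiO2.
M(SiO2) = 1×28.085 + 2×15.999 = 60.083 g/mol.
Mass of SiO2 per formula unit = 2.0000 × 60.083 = 120.166 g.
SiO2 wt% = 120.166 / 221.590 × 100 = 54.23%.

54.23 wt%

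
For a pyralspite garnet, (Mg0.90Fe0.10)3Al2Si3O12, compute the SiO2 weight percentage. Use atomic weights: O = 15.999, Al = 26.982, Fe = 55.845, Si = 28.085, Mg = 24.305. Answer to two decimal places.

M((Mg0.90Fe0.10)3Al2Si3O12) = 412.584 g/mol; M(SiO2) = 60.083 g/mol.
Moles SiO2 per formula unit = 3 Si ÷ 1 = 3.0000.
SiO2 fraction = (3.0000 × 60.083) / 412.584 = 180.249/412.584 = 0.4369.

43.69 wt%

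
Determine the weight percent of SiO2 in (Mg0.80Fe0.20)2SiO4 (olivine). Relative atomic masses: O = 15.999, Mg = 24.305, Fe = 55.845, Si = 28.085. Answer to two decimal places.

39.19 wt%

M((Mg0.80Fe0.20)2SiO4) = 153.307 g/mol; M(SiO2) = 60.083 g/mol.
Moles SiO2 per formula unit = 1 Si ÷ 1 = 1.0000.
SiO2 fraction = (1.0000 × 60.083) / 153.307 = 60.083/153.307 = 0.3919.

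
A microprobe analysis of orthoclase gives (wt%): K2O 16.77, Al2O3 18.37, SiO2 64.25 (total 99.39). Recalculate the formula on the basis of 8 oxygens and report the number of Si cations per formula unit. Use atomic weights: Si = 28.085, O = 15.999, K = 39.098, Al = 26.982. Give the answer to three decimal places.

2.994 Si apfu

16.77 wt% K2O ÷ 94.195 g/mol = 0.17803 mol, giving 0.35606 K and 0.17803 O.
18.37 wt% Al2O3 ÷ 101.961 g/mol = 0.18017 mol, giving 0.36034 Al and 0.54051 O.
64.25 wt% SiO2 ÷ 60.083 g/mol = 1.06935 mol, giving 1.06935 Si and 2.13870 O.
Oxygen sums to 2.85724; scaling by 8/2.85724 = 2.79990 puts the formula on 8 O.
Si: 1.06935 × 2.79990 = 2.994 atoms per formula unit.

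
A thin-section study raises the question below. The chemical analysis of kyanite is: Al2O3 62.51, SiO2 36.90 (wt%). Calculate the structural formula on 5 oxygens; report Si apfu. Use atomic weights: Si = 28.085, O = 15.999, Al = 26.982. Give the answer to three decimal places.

Al2O3: 62.51/101.961 = 0.61308 mol → 1.22616 mol Al, 1.83924 mol O.
SiO2: 36.90/60.083 = 0.61415 mol → 0.61415 mol Si, 1.22830 mol O.
Total oxygen = 3.06754 mol. Normalization factor = 5/3.06754 = 1.62997.
Si per 5 O = 0.61415 × 1.62997 = 1.001.

1.001 Si apfu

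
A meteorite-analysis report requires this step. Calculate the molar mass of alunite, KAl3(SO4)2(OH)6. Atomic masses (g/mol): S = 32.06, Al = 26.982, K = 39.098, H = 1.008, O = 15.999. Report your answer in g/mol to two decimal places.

414.20 g/mol

K: 1 × 39.098 = 39.0980
Al: 3 × 26.982 = 80.9460
S: 2 × 32.06 = 64.1200
O: 14 × 15.999 = 223.9860
H: 6 × 1.008 = 6.0480
Summing the contributions gives the formula mass.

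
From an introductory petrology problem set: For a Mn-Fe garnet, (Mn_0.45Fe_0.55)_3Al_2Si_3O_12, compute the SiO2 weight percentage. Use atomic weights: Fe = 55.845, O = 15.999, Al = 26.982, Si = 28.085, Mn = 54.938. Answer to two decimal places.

M((Mn_0.45Fe_0.55)_3Al_2Si_3O_12) = 496.518 g/mol; M(SiO2) = 60.083 g/mol.
Moles SiO2 per formula unit = 3 Si ÷ 1 = 3.0000.
SiO2 fraction = (3.0000 × 60.083) / 496.518 = 180.249/496.518 = 0.3630.

36.30 wt%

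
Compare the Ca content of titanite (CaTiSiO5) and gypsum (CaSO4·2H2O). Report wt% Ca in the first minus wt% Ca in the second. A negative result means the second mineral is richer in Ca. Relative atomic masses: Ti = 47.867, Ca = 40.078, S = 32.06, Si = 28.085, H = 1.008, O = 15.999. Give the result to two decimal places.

-2.83 percentage points

Ca in CaTiSiO5: molar mass 196.025 g/mol; 1×40.078 = 40.078 g → 20.45 wt%.
Ca in CaSO4·2H2O: molar mass 172.164 g/mol; 1×40.078 = 40.078 g → 23.28 wt%.
Difference = 20.45 − 23.28 = -2.83 percentage points.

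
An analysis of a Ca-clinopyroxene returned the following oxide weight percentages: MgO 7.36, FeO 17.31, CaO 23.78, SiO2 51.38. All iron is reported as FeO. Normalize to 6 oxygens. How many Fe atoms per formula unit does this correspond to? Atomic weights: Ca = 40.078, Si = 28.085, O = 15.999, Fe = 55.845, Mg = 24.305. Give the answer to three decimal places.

7.36 wt% MgO ÷ 40.304 g/mol = 0.18261 mol, giving 0.18261 Mg and 0.18261 O.
17.31 wt% FeO ÷ 71.844 g/mol = 0.24094 mol, giving 0.24094 Fe and 0.24094 O.
23.78 wt% CaO ÷ 56.077 g/mol = 0.42406 mol, giving 0.42406 Ca and 0.42406 O.
51.38 wt% SiO2 ÷ 60.083 g/mol = 0.85515 mol, giving 0.85515 Si and 1.71030 O.
Oxygen sums to 2.55791; scaling by 6/2.55791 = 2.34567 puts the formula on 6 O.
Fe: 0.24094 × 2.34567 = 0.565 atoms per formula unit.

0.565 Fe apfu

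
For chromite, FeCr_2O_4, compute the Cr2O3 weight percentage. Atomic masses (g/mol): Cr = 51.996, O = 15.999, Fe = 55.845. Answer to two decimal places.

Formula mass = 223.833 g/mol.
2 Cr → 1.0000 mol Cr2O3 per formula unit; M(Cr2O3) = 151.989, so Cr2O3 mass = 151.989 g.
151.989/223.833 × 100 = 67.90 wt%.

67.90 wt%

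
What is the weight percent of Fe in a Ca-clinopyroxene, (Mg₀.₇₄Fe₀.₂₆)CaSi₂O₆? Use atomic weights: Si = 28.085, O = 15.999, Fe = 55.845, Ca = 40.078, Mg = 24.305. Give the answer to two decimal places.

Formula mass = 0.74×24.305 + 0.26×55.845 + 1×40.078 + 2×28.085 + 6×15.999 = 224.747 g/mol, of which 14.520 g is Fe.
So Fe makes up 14.520/224.747 = 0.0646 of the mass, i.e. 6.46%.

6.46 mass %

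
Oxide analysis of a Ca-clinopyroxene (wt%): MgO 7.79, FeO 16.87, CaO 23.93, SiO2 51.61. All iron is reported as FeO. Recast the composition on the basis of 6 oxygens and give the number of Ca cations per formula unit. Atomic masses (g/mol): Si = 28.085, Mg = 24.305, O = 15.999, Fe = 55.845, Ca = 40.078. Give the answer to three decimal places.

MgO (M=40.304): mol = 0.19328; Mg = 0.19328, O = 0.19328.
FeO (M=71.844): mol = 0.23481; Fe = 0.23481, O = 0.23481.
CaO (M=56.077): mol = 0.42673; Ca = 0.42673, O = 0.42673.
SiO2 (M=60.083): mol = 0.85898; Si = 0.85898, O = 1.71796.
ΣO = 2.57278; factor = 6/ΣO = 2.33211.
Ca apfu = 0.42673 × 2.33211 = 0.995.

0.995 Ca apfu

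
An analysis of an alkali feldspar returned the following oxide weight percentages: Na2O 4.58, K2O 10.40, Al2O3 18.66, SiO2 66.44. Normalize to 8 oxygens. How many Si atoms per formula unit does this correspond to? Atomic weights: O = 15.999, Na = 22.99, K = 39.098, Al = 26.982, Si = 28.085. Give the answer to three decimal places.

Na2O (M=61.979): mol = 0.07390; Na = 0.14780, O = 0.07390.
K2O (M=94.195): mol = 0.11041; K = 0.22082, O = 0.11041.
Al2O3 (M=101.961): mol = 0.18301; Al = 0.36602, O = 0.54903.
SiO2 (M=60.083): mol = 1.10580; Si = 1.10580, O = 2.21160.
ΣO = 2.94494; factor = 8/ΣO = 2.71652.
Si apfu = 1.10580 × 2.71652 = 3.004.

3.004 Si apfu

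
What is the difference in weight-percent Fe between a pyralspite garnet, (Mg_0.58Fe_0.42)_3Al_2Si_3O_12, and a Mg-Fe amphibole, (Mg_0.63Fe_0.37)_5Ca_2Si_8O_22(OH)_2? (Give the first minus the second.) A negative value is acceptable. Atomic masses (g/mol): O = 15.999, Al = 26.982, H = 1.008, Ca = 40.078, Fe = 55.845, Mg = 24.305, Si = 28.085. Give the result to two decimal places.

4.02 percentage points

First mineral: 70.365 g Fe in 442.862 g formula = 15.89 wt% Fe.
Second mineral: 103.313 g Fe in 870.702 g formula = 11.87 wt% Fe.
15.89% − 11.87% gives a difference of 4.02 percentage points.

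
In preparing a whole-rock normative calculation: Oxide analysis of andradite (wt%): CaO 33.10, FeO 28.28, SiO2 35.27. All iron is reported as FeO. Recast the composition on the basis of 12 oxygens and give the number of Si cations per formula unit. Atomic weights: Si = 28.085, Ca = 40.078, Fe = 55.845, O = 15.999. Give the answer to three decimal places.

3.264 Si apfu

CaO: 33.10/56.077 = 0.59026 mol → 0.59026 mol Ca, 0.59026 mol O.
FeO: 28.28/71.844 = 0.39363 mol → 0.39363 mol Fe, 0.39363 mol O.
SiO2: 35.27/60.083 = 0.58702 mol → 0.58702 mol Si, 1.17404 mol O.
Total oxygen = 2.15793 mol. Normalization factor = 12/2.15793 = 5.56088.
Si per 12 O = 0.58702 × 5.56088 = 3.264.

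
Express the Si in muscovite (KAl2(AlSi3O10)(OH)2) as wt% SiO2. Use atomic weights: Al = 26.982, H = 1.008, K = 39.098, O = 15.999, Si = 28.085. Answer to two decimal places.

45.25 wt%

Formula mass = 398.303 g/mol.
3 Si → 3.0000 mol SiO2 per formula unit; M(SiO2) = 60.083, so SiO2 mass = 180.249 g.
180.249/398.303 × 100 = 45.25 wt%.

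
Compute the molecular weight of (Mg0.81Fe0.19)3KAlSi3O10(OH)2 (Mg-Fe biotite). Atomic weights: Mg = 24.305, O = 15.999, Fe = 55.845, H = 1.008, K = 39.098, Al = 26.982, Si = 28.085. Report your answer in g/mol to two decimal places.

435.23 g/mol

The formula mass is the sum 2.43×24.305 + 0.57×55.845 + 1×39.098 + 1×26.982 + 3×28.085 + 12×15.999 + 2×1.008.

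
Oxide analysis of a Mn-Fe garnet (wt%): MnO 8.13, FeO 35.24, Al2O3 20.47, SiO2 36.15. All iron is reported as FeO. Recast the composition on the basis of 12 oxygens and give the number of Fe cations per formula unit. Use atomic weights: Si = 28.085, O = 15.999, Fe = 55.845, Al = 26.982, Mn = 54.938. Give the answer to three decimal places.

2.442 Fe apfu

MnO: 8.13/70.937 = 0.11461 mol → 0.11461 mol Mn, 0.11461 mol O.
FeO: 35.24/71.844 = 0.49051 mol → 0.49051 mol Fe, 0.49051 mol O.
Al2O3: 20.47/101.961 = 0.20076 mol → 0.40152 mol Al, 0.60228 mol O.
SiO2: 36.15/60.083 = 0.60167 mol → 0.60167 mol Si, 1.20334 mol O.
Total oxygen = 2.41074 mol. Normalization factor = 12/2.41074 = 4.97772.
Fe per 12 O = 0.49051 × 4.97772 = 2.442.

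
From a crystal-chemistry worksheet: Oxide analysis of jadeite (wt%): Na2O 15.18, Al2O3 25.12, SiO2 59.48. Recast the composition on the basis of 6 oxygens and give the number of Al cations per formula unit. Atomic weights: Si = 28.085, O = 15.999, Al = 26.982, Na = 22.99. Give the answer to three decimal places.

Na2O (M=61.979): mol = 0.24492; Na = 0.48984, O = 0.24492.
Al2O3 (M=101.961): mol = 0.24637; Al = 0.49274, O = 0.73911.
SiO2 (M=60.083): mol = 0.98996; Si = 0.98996, O = 1.97992.
ΣO = 2.96395; factor = 6/ΣO = 2.02433.
Al apfu = 0.49274 × 2.02433 = 0.997.

0.997 Al apfu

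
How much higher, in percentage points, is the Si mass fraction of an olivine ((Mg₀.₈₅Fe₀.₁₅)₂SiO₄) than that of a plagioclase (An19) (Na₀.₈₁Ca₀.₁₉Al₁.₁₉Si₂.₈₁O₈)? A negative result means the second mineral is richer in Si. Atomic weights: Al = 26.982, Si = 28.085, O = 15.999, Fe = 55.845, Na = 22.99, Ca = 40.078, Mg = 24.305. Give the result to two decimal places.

-11.05 percentage points

First mineral: 28.085 g Si in 150.153 g formula = 18.70 wt% Si.
Second mineral: 78.919 g Si in 265.256 g formula = 29.75 wt% Si.
18.70% − 29.75% gives a difference of -11.05 percentage points.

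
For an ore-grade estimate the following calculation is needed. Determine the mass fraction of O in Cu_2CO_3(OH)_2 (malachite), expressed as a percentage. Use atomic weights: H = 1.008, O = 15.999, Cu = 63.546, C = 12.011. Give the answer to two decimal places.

M(Cu_2CO_3(OH)_2) = 221.114 g/mol.
O contributes 5 × 15.999 = 79.995 g per mole.
79.995/221.114 = 0.3618 → 36.18%.

36.18 mass %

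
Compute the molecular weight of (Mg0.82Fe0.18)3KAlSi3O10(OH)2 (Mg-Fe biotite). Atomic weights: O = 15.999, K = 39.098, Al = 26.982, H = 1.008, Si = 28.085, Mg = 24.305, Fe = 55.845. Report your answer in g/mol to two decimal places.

434.29 g/mol

The formula mass is the sum 2.46(24.305) + 0.54(55.845) + 1(39.098) + 1(26.982) + 3(28.085) + 12(15.999) + 2(1.008).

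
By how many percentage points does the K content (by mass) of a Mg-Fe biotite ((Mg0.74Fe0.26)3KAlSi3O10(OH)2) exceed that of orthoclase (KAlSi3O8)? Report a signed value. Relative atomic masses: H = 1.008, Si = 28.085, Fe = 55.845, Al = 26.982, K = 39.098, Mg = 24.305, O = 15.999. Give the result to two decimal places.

M((Mg0.74Fe0.26)3KAlSi3O10(OH)2) = 441.855 g/mol, so wt% K = 39.098/441.855 × 100 = 8.85%.
M(KAlSi3O8) = 278.327 g/mol, so wt% K = 39.098/278.327 × 100 = 14.05%.
8.85 − 14.05 = -5.20 pp.

-5.20 percentage points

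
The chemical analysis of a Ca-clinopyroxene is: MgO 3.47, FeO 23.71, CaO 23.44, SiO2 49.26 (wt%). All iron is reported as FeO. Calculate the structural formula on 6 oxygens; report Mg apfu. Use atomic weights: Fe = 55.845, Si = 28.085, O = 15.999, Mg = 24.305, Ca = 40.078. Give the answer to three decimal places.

0.209 Mg apfu

3.47 wt% MgO ÷ 40.304 g/mol = 0.08610 mol, giving 0.08610 Mg and 0.08610 O.
23.71 wt% FeO ÷ 71.844 g/mol = 0.33002 mol, giving 0.33002 Fe and 0.33002 O.
23.44 wt% CaO ÷ 56.077 g/mol = 0.41800 mol, giving 0.41800 Ca and 0.41800 O.
49.26 wt% SiO2 ÷ 60.083 g/mol = 0.81987 mol, giving 0.81987 Si and 1.63974 O.
Oxygen sums to 2.47386; scaling by 6/2.47386 = 2.42536 puts the formula on 6 O.
Mg: 0.08610 × 2.42536 = 0.209 atoms per formula unit.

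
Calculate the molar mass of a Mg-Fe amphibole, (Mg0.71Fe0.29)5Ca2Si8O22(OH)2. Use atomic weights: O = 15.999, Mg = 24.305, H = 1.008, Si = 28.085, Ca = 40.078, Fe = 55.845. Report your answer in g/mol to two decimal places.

858.09 g/mol

M = 3.55×24.305 + 1.45×55.845 + 2×40.078 + 8×28.085 + 24×15.999 + 2×1.008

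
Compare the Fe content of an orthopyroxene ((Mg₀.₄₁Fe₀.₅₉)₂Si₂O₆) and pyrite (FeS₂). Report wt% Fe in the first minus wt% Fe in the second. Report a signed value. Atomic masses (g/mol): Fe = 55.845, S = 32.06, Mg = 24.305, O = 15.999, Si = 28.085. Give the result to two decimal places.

First mineral: 65.897 g Fe in 237.991 g formula = 27.69 wt% Fe.
Second mineral: 55.845 g Fe in 119.965 g formula = 46.55 wt% Fe.
27.69% − 46.55% gives a difference of -18.86 percentage points.

-18.86 percentage points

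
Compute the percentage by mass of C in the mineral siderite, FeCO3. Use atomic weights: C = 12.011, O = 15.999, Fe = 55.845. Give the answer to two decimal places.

10.37 wt%

Molar mass of FeCO3: 1*55.845 + 1*12.011 + 3*15.999 = 115.853 g/mol.
Mass of C per formula unit: 1 × 12.011 = 12.011 g.
Weight fraction C = 12.011 / 115.853 = 0.1037.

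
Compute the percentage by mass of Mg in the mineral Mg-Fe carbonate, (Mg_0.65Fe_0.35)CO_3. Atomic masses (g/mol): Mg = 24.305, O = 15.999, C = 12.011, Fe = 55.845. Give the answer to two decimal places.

M((Mg_0.65Fe_0.35)CO_3) = 95.352 g/mol.
Mg contributes 0.65 × 24.305 = 15.798 g per mole.
15.798/95.352 = 0.1657 → 16.57%.

16.57 weight percent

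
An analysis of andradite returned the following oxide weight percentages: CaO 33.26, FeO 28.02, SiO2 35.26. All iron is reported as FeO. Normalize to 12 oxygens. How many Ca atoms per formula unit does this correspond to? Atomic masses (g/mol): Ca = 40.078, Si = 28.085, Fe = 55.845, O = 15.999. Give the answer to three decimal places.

3.300 Ca apfu

CaO (M=56.077): mol = 0.59311; Ca = 0.59311, O = 0.59311.
FeO (M=71.844): mol = 0.39001; Fe = 0.39001, O = 0.39001.
SiO2 (M=60.083): mol = 0.58685; Si = 0.58685, O = 1.17370.
ΣO = 2.15682; factor = 12/ΣO = 5.56375.
Ca apfu = 0.59311 × 5.56375 = 3.300.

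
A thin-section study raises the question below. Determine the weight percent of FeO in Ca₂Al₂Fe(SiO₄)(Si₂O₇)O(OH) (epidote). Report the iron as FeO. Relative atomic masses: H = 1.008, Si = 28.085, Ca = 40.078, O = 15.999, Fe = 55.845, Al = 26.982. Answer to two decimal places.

14.87 wt%

Formula mass = 483.215 g/mol.
1 Fe → 1.0000 mol FeO per formula unit; M(FeO) = 71.844, so FeO mass = 71.844 g.
71.844/483.215 × 100 = 14.87 wt%.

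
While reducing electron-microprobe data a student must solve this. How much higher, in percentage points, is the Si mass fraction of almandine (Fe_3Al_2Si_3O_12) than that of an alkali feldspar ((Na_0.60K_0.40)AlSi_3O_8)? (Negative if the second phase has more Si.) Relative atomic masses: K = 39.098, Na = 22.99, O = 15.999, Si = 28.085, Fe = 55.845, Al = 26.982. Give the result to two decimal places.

-14.43 percentage points

Si in Fe_3Al_2Si_3O_12: molar mass 497.742 g/mol; 3×28.085 = 84.255 g → 16.93 wt%.
Si in (Na_0.60K_0.40)AlSi_3O_8: molar mass 268.662 g/mol; 3×28.085 = 84.255 g → 31.36 wt%.
Difference = 16.93 − 31.36 = -14.43 percentage points.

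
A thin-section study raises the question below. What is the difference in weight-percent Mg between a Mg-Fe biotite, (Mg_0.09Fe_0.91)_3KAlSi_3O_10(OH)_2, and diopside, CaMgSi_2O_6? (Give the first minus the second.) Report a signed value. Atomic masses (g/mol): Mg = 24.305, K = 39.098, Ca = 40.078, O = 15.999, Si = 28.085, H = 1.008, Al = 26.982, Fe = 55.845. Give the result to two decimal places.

M((Mg_0.09Fe_0.91)_3KAlSi_3O_10(OH)_2) = 503.358 g/mol, so wt% Mg = 6.562/503.358 × 100 = 1.30%.
M(CaMgSi_2O_6) = 216.547 g/mol, so wt% Mg = 24.305/216.547 × 100 = 11.22%.
1.30 − 11.22 = -9.92 pp.

-9.92 percentage points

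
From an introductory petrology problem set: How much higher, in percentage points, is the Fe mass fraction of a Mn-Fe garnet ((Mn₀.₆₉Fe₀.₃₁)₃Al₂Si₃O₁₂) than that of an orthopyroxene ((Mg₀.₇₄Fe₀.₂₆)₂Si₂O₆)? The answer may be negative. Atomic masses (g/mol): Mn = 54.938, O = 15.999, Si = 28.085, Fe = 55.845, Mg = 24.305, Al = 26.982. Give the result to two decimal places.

-2.90 percentage points

First mineral: 51.936 g Fe in 495.865 g formula = 10.47 wt% Fe.
Second mineral: 29.039 g Fe in 217.175 g formula = 13.37 wt% Fe.
10.47% − 13.37% gives a difference of -2.90 percentage points.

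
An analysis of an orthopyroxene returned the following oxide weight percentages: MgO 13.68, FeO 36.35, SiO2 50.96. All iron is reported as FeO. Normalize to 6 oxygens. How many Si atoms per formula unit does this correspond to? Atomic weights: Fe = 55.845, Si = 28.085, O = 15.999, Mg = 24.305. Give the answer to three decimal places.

2.002 Si apfu

MgO (M=40.304): mol = 0.33942; Mg = 0.33942, O = 0.33942.
FeO (M=71.844): mol = 0.50596; Fe = 0.50596, O = 0.50596.
SiO2 (M=60.083): mol = 0.84816; Si = 0.84816, O = 1.69632.
ΣO = 2.54170; factor = 6/ΣO = 2.36062.
Si apfu = 0.84816 × 2.36062 = 2.002.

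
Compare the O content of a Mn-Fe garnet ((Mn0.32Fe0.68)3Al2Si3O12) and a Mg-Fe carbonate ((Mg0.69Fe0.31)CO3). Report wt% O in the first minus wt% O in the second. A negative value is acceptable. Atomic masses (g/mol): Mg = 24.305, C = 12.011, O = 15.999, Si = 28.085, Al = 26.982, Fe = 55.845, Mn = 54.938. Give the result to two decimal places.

O in (Mn0.32Fe0.68)3Al2Si3O12: molar mass 496.871 g/mol; 12×15.999 = 191.988 g → 38.64 wt%.
O in (Mg0.69Fe0.31)CO3: molar mass 94.090 g/mol; 3×15.999 = 47.997 g → 51.01 wt%.
Difference = 38.64 − 51.01 = -12.37 percentage points.

-12.37 percentage points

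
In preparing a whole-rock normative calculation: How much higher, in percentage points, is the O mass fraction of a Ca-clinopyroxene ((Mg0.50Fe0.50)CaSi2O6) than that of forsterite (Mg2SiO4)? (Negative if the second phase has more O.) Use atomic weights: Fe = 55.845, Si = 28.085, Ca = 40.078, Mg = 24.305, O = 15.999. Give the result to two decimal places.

O in (Mg0.50Fe0.50)CaSi2O6: molar mass 232.317 g/mol; 6×15.999 = 95.994 g → 41.32 wt%.
O in Mg2SiO4: molar mass 140.691 g/mol; 4×15.999 = 63.996 g → 45.49 wt%.
Difference = 41.32 − 45.49 = -4.17 percentage points.

-4.17 percentage points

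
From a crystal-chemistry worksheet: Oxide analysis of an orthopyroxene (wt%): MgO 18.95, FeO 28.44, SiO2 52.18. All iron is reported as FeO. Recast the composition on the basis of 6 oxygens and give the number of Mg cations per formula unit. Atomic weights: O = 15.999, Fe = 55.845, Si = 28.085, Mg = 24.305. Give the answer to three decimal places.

MgO (M=40.304): mol = 0.47018; Mg = 0.47018, O = 0.47018.
FeO (M=71.844): mol = 0.39586; Fe = 0.39586, O = 0.39586.
SiO2 (M=60.083): mol = 0.86847; Si = 0.86847, O = 1.73694.
ΣO = 2.60298; factor = 6/ΣO = 2.30505.
Mg apfu = 0.47018 × 2.30505 = 1.084.

1.084 Mg apfu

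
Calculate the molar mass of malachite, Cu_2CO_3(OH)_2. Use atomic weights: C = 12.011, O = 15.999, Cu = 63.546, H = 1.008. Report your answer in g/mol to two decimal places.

M = 2(63.546) + 1(12.011) + 5(15.999) + 2(1.008)

221.11 g/mol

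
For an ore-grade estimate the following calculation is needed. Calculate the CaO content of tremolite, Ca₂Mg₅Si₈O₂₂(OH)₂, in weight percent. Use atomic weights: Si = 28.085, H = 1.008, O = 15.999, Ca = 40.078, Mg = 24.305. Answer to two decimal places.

13.81 wt%

Formula mass = 812.353 g/mol.
2 Ca → 2.0000 mol CaO per formula unit; M(CaO) = 56.077, so CaO mass = 112.154 g.
112.154/812.353 × 100 = 13.81 wt%.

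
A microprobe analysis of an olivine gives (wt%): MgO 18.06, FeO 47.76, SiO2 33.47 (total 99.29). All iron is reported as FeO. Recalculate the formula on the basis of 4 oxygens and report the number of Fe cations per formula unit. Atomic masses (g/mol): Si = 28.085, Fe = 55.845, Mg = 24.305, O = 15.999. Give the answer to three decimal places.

1.194 Fe apfu

18.06 wt% MgO ÷ 40.304 g/mol = 0.44809 mol, giving 0.44809 Mg and 0.44809 O.
47.76 wt% FeO ÷ 71.844 g/mol = 0.66477 mol, giving 0.66477 Fe and 0.66477 O.
33.47 wt% SiO2 ÷ 60.083 g/mol = 0.55706 mol, giving 0.55706 Si and 1.11412 O.
Oxygen sums to 2.22698; scaling by 4/2.22698 = 1.79615 puts the formula on 4 O.
Fe: 0.66477 × 1.79615 = 1.194 atoms per formula unit.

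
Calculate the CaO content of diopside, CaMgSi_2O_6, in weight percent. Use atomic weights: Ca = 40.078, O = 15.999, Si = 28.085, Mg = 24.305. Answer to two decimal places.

25.90 wt%

M(CaMgSi_2O_6) = 216.547 g/mol; M(CaO) = 56.077 g/mol.
Moles CaO per formula unit = 1 Ca ÷ 1 = 1.0000.
CaO fraction = (1.0000 × 56.077) / 216.547 = 56.077/216.547 = 0.2590.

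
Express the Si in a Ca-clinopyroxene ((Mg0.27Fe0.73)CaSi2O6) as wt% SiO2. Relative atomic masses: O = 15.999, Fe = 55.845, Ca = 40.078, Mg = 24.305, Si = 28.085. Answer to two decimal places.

50.16 wt%

M((Mg0.27Fe0.73)CaSi2O6) = 239.571 g/mol; M(SiO2) = 60.083 g/mol.
Moles SiO2 per formula unit = 2 Si ÷ 1 = 2.0000.
SiO2 fraction = (2.0000 × 60.083) / 239.571 = 120.166/239.571 = 0.5016.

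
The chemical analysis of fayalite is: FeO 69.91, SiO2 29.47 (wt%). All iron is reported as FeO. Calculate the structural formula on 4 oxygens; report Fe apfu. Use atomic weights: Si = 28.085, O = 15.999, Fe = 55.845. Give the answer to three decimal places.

FeO (M=71.844): mol = 0.97308; Fe = 0.97308, O = 0.97308.
SiO2 (M=60.083): mol = 0.49049; Si = 0.49049, O = 0.98098.
ΣO = 1.95406; factor = 4/ΣO = 2.04702.
Fe apfu = 0.97308 × 2.04702 = 1.992.

1.992 Fe apfu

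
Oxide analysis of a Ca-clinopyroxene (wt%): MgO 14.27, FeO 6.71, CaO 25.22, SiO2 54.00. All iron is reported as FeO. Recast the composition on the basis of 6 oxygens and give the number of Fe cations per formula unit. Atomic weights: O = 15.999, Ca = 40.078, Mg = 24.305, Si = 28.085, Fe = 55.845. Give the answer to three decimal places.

0.208 Fe apfu

MgO: 14.27/40.304 = 0.35406 mol → 0.35406 mol Mg, 0.35406 mol O.
FeO: 6.71/71.844 = 0.09340 mol → 0.09340 mol Fe, 0.09340 mol O.
CaO: 25.22/56.077 = 0.44974 mol → 0.44974 mol Ca, 0.44974 mol O.
SiO2: 54.00/60.083 = 0.89876 mol → 0.89876 mol Si, 1.79752 mol O.
Total oxygen = 2.69472 mol. Normalization factor = 6/2.69472 = 2.22658.
Fe per 6 O = 0.09340 × 2.22658 = 0.208.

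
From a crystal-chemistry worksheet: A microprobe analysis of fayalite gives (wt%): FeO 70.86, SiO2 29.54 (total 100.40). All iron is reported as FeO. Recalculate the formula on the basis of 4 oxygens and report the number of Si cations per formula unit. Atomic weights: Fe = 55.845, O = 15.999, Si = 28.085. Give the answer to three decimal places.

FeO: 70.86/71.844 = 0.98630 mol → 0.98630 mol Fe, 0.98630 mol O.
SiO2: 29.54/60.083 = 0.49165 mol → 0.49165 mol Si, 0.98330 mol O.
Total oxygen = 1.96960 mol. Normalization factor = 4/1.96960 = 2.03087.
Si per 4 O = 0.49165 × 2.03087 = 0.998.

0.998 Si apfu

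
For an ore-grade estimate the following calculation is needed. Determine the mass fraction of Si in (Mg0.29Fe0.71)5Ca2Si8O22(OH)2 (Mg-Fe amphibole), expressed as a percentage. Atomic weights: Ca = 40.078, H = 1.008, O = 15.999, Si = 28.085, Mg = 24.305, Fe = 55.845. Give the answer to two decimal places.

24.31 wt%

Molar mass of (Mg0.29Fe0.71)5Ca2Si8O22(OH)2: 1.45×24.305 + 3.55×55.845 + 2×40.078 + 8×28.085 + 24×15.999 + 2×1.008 = 924.320 g/mol.
Mass of Si per formula unit: 8 × 28.085 = 224.680 g.
Weight fraction Si = 224.680 / 924.320 = 0.2431.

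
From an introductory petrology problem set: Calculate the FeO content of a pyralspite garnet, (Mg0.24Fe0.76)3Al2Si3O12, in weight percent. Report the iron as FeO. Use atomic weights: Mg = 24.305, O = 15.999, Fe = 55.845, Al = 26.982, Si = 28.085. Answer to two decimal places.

Formula mass = 475.033 g/mol.
2.28 Fe → 2.2800 mol FeO per formula unit; M(FeO) = 71.844, so FeO mass = 163.804 g.
163.804/475.033 × 100 = 34.48 wt%.

34.48 wt%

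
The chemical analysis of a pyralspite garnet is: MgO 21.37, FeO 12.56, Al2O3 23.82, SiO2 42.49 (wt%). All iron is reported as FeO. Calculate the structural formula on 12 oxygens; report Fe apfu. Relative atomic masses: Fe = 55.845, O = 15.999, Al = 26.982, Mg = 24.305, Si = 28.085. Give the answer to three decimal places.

0.744 Fe apfu

21.37 wt% MgO ÷ 40.304 g/mol = 0.53022 mol, giving 0.53022 Mg and 0.53022 O.
12.56 wt% FeO ÷ 71.844 g/mol = 0.17482 mol, giving 0.17482 Fe and 0.17482 O.
23.82 wt% Al2O3 ÷ 101.961 g/mol = 0.23362 mol, giving 0.46724 Al and 0.70086 O.
42.49 wt% SiO2 ÷ 60.083 g/mol = 0.70719 mol, giving 0.70719 Si and 1.41438 O.
Oxygen sums to 2.82028; scaling by 12/2.82028 = 4.25490 puts the formula on 12 O.
Fe: 0.17482 × 4.25490 = 0.744 atoms per formula unit.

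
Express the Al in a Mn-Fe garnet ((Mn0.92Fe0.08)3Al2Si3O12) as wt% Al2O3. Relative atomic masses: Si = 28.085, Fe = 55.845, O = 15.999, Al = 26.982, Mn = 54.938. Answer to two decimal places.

Formula mass = 495.239 g/mol.
2 Al → 1.0000 mol Al2O3 per formula unit; M(Al2O3) = 101.961, so Al2O3 mass = 101.961 g.
101.961/495.239 × 100 = 20.59 wt%.

20.59 wt%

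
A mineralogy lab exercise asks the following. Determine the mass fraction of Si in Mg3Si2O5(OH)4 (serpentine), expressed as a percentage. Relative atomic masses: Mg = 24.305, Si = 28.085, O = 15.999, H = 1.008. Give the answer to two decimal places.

Molar mass of Mg3Si2O5(OH)4: 3*24.305 + 2*28.085 + 9*15.999 + 4*1.008 = 277.108 g/mol.
Mass of Si per formula unit: 2 × 28.085 = 56.170 g.
Weight fraction Si = 56.170 / 277.108 = 0.2027.

20.27 wt%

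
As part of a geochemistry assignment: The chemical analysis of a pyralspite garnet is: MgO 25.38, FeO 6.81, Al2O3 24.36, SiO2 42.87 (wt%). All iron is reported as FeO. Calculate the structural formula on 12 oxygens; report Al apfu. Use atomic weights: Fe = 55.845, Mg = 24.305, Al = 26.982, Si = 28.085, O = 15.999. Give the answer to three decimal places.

MgO (M=40.304): mol = 0.62971; Mg = 0.62971, O = 0.62971.
FeO (M=71.844): mol = 0.09479; Fe = 0.09479, O = 0.09479.
Al2O3 (M=101.961): mol = 0.23891; Al = 0.47782, O = 0.71673.
SiO2 (M=60.083): mol = 0.71351; Si = 0.71351, O = 1.42702.
ΣO = 2.86825; factor = 12/ΣO = 4.18374.
Al apfu = 0.47782 × 4.18374 = 1.999.

1.999 Al apfu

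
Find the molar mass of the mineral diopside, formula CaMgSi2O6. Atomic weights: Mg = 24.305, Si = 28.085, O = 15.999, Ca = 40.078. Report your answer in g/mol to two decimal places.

M = 1*40.078 + 1*24.305 + 2*28.085 + 6*15.999

216.55 g/mol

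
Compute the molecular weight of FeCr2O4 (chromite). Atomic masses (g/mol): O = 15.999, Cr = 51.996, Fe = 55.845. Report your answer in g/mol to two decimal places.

223.83 g/mol

The formula mass is the sum 1(55.845) + 2(51.996) + 4(15.999).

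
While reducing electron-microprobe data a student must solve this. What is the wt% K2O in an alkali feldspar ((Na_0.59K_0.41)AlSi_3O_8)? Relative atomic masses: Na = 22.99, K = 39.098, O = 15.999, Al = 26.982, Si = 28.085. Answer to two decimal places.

7.18 wt%

Molar mass of (Na_0.59K_0.41)AlSi_3O_8 = 0.59×22.99 + 0.41×39.098 + 1×26.982 + 3×28.085 + 8×15.999 = 268.823 g/mol.
Each formula unit contains 0.41 K, equivalent to 0.41/2 = 0.2050 mol K2O.
M(K2O) = 2×39.098 + 1×15.999 = 94.195 g/mol.
Mass of K2O per formula unit = 0.2050 × 94.195 = 19.310 g.
K2O wt% = 19.310 / 268.823 × 100 = 7.18%.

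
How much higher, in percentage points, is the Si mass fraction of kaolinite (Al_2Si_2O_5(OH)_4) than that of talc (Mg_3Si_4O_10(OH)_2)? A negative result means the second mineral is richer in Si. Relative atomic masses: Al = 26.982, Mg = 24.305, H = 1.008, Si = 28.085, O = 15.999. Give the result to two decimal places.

-7.86 percentage points

Si in Al_2Si_2O_5(OH)_4: molar mass 258.157 g/mol; 2×28.085 = 56.170 g → 21.76 wt%.
Si in Mg_3Si_4O_10(OH)_2: molar mass 379.259 g/mol; 4×28.085 = 112.340 g → 29.62 wt%.
Difference = 21.76 − 29.62 = -7.86 percentage points.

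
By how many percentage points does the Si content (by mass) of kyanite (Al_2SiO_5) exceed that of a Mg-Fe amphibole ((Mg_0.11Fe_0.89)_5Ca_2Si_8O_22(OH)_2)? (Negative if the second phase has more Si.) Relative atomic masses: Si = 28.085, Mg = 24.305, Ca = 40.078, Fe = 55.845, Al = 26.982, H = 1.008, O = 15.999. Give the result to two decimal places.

-6.25 percentage points

Si in Al_2SiO_5: molar mass 162.044 g/mol; 1×28.085 = 28.085 g → 17.33 wt%.
Si in (Mg_0.11Fe_0.89)_5Ca_2Si_8O_22(OH)_2: molar mass 952.706 g/mol; 8×28.085 = 224.680 g → 23.58 wt%.
Difference = 17.33 − 23.58 = -6.25 percentage points.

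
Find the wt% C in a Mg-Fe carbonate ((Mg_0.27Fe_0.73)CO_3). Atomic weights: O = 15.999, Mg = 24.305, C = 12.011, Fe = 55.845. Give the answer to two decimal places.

Molar mass of (Mg_0.27Fe_0.73)CO_3: 0.27·24.305 + 0.73·55.845 + 1·12.011 + 3·15.999 = 107.337 g/mol.
Mass of C per formula unit: 1 × 12.011 = 12.011 g.
Weight fraction C = 12.011 / 107.337 = 0.1119.

11.19 wt%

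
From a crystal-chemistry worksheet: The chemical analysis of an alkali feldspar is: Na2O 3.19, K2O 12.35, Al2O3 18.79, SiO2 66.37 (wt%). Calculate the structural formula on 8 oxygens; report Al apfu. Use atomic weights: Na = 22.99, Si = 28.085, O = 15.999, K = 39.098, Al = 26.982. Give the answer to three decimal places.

1.001 Al apfu

Na2O (M=61.979): mol = 0.05147; Na = 0.10294, O = 0.05147.
K2O (M=94.195): mol = 0.13111; K = 0.26222, O = 0.13111.
Al2O3 (M=101.961): mol = 0.18429; Al = 0.36858, O = 0.55287.
SiO2 (M=60.083): mol = 1.10464; Si = 1.10464, O = 2.20928.
ΣO = 2.94473; factor = 8/ΣO = 2.71672.
Al apfu = 0.36858 × 2.71672 = 1.001.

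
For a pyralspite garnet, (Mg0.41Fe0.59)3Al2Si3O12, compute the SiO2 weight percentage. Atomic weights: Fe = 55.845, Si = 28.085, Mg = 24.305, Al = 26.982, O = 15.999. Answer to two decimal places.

39.27 wt%

M((Mg0.41Fe0.59)3Al2Si3O12) = 458.948 g/mol; M(SiO2) = 60.083 g/mol.
Moles SiO2 per formula unit = 3 Si ÷ 1 = 3.0000.
SiO2 fraction = (3.0000 × 60.083) / 458.948 = 180.249/458.948 = 0.3927.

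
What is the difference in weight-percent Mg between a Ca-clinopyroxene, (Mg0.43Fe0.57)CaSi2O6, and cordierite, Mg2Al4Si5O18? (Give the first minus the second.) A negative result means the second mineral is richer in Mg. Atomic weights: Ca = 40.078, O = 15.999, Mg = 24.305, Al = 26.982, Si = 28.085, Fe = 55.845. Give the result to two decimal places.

M((Mg0.43Fe0.57)CaSi2O6) = 234.525 g/mol, so wt% Mg = 10.451/234.525 × 100 = 4.46%.
M(Mg2Al4Si5O18) = 584.945 g/mol, so wt% Mg = 48.610/584.945 × 100 = 8.31%.
4.46 − 8.31 = -3.85 pp.

-3.85 percentage points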